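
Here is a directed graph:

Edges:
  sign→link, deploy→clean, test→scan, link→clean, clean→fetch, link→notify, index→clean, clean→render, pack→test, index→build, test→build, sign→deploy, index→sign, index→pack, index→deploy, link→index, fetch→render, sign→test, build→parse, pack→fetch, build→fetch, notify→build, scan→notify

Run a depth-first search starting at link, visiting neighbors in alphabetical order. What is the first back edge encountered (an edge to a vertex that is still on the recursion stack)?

sign->link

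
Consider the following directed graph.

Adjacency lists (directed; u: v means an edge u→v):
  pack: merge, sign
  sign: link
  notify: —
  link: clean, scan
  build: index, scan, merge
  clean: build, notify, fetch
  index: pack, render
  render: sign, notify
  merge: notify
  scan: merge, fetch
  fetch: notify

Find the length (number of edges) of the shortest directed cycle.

For each vertex v, BFS finds the shortest path from v back to v.
The shortest such closed walk is link → clean → build → index → render → sign → link, length 6.

6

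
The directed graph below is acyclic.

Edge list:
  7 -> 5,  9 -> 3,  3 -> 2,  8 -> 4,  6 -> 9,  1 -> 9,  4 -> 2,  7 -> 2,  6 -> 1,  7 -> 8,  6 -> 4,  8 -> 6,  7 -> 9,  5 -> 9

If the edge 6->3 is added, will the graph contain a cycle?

Adding 6→3 creates a cycle iff 3 can already reach 6.
Explore from 3: no path reaches 6. The graph stays acyclic.

No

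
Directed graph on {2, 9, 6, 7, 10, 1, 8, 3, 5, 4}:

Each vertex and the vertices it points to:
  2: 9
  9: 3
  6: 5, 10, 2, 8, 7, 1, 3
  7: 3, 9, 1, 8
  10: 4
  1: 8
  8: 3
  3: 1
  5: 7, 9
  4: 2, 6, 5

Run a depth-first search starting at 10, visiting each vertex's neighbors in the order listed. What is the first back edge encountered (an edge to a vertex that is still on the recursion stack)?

8→3

DFS from 10 (visiting each vertex's neighbors in the order listed); mark gray on enter, black on exit:
10 gray
  4 gray
    2 gray
      9 gray
        3 gray
          1 gray
            8 gray
              8→3: 3 is gray → back edge
First back edge: 8 → 3.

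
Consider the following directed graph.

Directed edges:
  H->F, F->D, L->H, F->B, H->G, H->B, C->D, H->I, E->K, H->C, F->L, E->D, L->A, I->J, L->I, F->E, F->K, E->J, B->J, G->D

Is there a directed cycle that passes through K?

No

K lies on a cycle iff there is a path from K back to itself.
Exploring from K, it never reaches itself; equivalently, its strongly connected component is a singleton.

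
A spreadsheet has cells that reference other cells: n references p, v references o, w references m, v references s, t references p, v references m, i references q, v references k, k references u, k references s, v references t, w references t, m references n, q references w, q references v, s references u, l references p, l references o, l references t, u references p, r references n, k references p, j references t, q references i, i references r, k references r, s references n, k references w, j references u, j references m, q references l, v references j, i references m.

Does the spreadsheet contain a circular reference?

Yes

DFS with white/gray/black marking, starting from i:
i gray
  q gray
    q→i: i is gray → back edge
Back edge found, so a cycle exists: i → q → i.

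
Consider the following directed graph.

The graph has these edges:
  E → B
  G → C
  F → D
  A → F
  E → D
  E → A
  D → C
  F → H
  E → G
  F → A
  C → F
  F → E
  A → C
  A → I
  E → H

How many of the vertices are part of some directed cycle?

A vertex is on a directed cycle iff it belongs to a strongly connected component of size ≥ 2 (or has a self-loop).
The vertices on cycles are {A, C, D, E, F, G} — 6 in total.

6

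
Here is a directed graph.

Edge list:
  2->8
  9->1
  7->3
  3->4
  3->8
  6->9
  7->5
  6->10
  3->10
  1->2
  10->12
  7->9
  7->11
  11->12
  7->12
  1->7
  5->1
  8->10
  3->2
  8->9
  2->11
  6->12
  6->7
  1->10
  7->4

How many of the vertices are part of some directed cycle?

A vertex is on a directed cycle iff it belongs to a strongly connected component of size ≥ 2 (or has a self-loop).
The vertices on cycles are {1, 2, 3, 5, 7, 8, 9} — 7 in total.

7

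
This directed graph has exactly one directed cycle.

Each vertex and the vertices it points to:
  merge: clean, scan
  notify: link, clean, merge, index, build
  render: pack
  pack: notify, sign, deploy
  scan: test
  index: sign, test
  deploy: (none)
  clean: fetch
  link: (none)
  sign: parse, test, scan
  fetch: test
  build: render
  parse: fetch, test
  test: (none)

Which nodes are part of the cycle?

pack, build, notify, render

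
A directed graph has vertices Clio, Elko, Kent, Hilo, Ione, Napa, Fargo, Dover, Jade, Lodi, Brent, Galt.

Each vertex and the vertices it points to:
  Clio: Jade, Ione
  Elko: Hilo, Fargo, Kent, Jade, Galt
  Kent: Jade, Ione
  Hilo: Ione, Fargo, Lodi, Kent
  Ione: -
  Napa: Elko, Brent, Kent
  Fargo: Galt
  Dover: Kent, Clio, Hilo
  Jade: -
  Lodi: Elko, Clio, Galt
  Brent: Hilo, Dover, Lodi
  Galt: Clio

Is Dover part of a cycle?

No

Dover lies on a cycle iff there is a path from Dover back to itself.
Exploring from Dover, it never reaches itself; equivalently, its strongly connected component is a singleton.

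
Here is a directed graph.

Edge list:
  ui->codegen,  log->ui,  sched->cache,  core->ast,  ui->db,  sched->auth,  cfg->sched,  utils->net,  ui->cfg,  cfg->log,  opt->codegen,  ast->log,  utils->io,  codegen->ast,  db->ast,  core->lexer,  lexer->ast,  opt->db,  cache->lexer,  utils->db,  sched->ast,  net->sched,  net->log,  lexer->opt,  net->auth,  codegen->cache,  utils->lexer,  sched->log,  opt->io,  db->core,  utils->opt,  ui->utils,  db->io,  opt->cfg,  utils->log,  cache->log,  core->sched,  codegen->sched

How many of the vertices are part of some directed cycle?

A vertex is on a directed cycle iff it belongs to a strongly connected component of size ≥ 2 (or has a self-loop).
The vertices on cycles are {db, ui, ast, cfg, log, net, opt, core, cache, lexer, sched, utils, codegen} — 13 in total.

13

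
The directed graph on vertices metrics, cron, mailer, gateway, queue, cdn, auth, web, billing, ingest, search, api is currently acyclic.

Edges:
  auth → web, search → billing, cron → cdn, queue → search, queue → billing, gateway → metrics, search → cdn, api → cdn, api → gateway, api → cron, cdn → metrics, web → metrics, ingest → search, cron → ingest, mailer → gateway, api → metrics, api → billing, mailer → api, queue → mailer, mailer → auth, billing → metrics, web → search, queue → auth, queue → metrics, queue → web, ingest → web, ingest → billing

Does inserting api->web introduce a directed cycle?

No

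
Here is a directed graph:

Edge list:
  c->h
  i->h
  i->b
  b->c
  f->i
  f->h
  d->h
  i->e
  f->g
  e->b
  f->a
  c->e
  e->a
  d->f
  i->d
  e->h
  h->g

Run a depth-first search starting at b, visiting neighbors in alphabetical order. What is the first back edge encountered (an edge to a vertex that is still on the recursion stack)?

e->b

DFS from b (visiting neighbors in alphabetical order); mark gray on enter, black on exit:
b gray
  c gray
    e gray
      a gray
      a black
      e→b: b is gray → back edge
First back edge: e → b.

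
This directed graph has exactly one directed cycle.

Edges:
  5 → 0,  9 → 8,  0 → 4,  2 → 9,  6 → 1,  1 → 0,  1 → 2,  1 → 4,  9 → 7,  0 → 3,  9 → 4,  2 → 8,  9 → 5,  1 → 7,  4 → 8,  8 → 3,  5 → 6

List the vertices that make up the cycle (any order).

1, 2, 5, 6, 9

DFS with gray/black marking from 5:
5 gray
  6 gray
    1 gray
      7 gray
      7 black
      2 gray
        9 gray
          8 gray
            3 gray
            3 black
          8 black
          9→5: 5 is gray → back edge
Back edge closes the cycle 5 → 6 → 1 → 2 → 9 → 5; its vertices are {1, 2, 5, 6, 9}.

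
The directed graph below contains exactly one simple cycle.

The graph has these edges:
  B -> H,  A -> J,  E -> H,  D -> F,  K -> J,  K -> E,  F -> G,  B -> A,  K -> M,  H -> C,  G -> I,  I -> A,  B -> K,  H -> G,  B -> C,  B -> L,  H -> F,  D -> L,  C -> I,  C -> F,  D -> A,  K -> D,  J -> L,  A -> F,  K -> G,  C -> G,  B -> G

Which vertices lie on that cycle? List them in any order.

A, F, G, I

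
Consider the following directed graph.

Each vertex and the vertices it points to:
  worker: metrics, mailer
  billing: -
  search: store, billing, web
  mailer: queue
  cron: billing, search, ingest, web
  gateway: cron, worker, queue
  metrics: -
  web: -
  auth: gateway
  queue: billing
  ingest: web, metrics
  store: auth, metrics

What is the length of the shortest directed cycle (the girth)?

5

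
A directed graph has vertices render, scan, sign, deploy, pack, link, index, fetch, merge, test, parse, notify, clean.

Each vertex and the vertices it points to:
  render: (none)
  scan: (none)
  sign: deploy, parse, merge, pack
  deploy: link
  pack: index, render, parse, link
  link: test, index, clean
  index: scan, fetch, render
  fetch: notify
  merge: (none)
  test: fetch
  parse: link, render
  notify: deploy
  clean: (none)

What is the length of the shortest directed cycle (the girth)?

5

For each vertex v, BFS finds the shortest path from v back to v.
The shortest such closed walk is deploy → link → test → fetch → notify → deploy, length 5.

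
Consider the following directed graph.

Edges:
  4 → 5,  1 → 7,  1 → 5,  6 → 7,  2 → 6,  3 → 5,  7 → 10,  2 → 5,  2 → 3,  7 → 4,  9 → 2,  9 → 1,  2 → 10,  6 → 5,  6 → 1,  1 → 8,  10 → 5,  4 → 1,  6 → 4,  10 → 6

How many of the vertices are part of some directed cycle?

A vertex is on a directed cycle iff it belongs to a strongly connected component of size ≥ 2 (or has a self-loop).
The vertices on cycles are {1, 4, 6, 7, 10} — 5 in total.

5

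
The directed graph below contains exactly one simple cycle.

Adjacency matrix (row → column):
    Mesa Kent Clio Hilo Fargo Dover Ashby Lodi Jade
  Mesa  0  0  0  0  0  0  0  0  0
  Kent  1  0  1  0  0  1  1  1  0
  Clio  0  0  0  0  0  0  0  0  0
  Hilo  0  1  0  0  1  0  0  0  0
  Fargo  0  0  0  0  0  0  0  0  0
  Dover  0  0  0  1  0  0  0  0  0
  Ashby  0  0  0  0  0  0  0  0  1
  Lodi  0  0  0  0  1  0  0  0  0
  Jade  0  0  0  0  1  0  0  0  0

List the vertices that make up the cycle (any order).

Hilo, Kent, Dover

DFS with gray/black marking from Kent:
Kent gray
  Ashby gray
    Jade gray
      Fargo gray
      Fargo black
    Jade black
  Ashby black
  Mesa gray
  Mesa black
  Dover gray
    Hilo gray
      Hilo→Fargo: Fargo black — skip
      Hilo→Kent: Kent is gray → back edge
Back edge closes the cycle Kent → Dover → Hilo → Kent; its vertices are {Hilo, Kent, Dover}.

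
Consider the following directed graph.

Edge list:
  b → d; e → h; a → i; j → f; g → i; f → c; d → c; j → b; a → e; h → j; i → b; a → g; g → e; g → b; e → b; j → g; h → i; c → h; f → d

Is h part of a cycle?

Yes

h is on a cycle iff h can reach itself via ≥1 edge.
h → j → g → e → h — yes.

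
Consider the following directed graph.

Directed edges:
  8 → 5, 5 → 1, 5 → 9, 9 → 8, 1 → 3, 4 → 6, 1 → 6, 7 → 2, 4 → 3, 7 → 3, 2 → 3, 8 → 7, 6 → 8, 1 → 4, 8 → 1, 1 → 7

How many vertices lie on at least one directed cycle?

A vertex is on a directed cycle iff it belongs to a strongly connected component of size ≥ 2 (or has a self-loop).
The vertices on cycles are {1, 4, 5, 6, 8, 9} — 6 in total.

6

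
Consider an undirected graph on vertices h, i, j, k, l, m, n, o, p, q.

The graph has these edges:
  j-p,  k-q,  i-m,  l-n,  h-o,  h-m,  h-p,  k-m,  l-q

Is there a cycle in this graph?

No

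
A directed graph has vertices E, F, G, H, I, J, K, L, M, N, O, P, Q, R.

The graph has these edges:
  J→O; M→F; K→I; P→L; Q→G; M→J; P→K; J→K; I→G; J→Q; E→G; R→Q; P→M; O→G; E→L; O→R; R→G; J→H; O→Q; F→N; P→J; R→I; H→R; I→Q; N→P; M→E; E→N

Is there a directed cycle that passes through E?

Yes

E is on a cycle iff E can reach itself via ≥1 edge.
E → N → P → M → E — yes.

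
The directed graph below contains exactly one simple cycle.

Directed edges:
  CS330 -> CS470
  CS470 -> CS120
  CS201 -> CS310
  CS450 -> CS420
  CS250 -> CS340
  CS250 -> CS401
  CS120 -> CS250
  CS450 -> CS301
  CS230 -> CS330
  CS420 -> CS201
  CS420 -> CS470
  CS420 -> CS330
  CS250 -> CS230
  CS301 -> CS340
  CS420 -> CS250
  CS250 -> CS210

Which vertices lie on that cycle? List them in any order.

CS120, CS230, CS250, CS330, CS470

DFS with gray/black marking from CS250:
CS250 gray
  CS340 gray
  CS340 black
  CS230 gray
    CS330 gray
      CS470 gray
        CS120 gray
          CS120→CS250: CS250 is gray → back edge
Back edge closes the cycle CS250 → CS230 → CS330 → CS470 → CS120 → CS250; its vertices are {CS120, CS230, CS250, CS330, CS470}.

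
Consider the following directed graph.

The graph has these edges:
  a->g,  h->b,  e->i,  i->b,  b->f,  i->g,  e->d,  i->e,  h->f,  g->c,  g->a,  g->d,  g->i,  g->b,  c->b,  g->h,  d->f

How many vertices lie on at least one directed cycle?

4

A vertex is on a directed cycle iff it belongs to a strongly connected component of size ≥ 2 (or has a self-loop).
The vertices on cycles are {a, e, g, i} — 4 in total.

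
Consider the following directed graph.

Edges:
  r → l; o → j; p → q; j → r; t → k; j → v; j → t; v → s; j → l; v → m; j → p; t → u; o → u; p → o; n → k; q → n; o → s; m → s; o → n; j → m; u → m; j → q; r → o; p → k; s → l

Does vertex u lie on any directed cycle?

u lies on a cycle iff there is a path from u back to itself.
Exploring from u, it never reaches itself; equivalently, its strongly connected component is a singleton.

No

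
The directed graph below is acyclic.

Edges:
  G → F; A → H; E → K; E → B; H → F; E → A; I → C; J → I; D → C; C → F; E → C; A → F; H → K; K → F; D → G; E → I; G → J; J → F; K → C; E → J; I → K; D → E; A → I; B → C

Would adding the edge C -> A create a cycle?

Yes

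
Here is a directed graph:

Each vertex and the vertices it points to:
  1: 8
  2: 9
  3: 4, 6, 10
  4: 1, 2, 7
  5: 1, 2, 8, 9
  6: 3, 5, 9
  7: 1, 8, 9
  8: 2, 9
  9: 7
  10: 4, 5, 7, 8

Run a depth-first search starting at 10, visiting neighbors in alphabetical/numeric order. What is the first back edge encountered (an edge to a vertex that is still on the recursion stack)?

7->1

DFS from 10 (visiting neighbors in alphabetical/numeric order); mark gray on enter, black on exit:
10 gray
  4 gray
    1 gray
      8 gray
        2 gray
          9 gray
            7 gray
              7→1: 1 is gray → back edge
First back edge: 7 → 1.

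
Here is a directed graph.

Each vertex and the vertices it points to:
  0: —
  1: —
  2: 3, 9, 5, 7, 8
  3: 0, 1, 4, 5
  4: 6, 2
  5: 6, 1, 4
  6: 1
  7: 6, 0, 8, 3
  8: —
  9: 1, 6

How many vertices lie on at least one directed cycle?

A vertex is on a directed cycle iff it belongs to a strongly connected component of size ≥ 2 (or has a self-loop).
The vertices on cycles are {2, 3, 4, 5, 7} — 5 in total.

5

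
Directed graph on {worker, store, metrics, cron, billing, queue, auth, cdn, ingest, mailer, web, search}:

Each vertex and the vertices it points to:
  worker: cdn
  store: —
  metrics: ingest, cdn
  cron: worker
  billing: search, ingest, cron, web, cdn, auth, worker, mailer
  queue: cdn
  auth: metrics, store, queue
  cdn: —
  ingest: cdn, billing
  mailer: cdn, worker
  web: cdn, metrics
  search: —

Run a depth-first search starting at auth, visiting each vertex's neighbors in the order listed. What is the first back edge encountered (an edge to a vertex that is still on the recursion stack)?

billing→ingest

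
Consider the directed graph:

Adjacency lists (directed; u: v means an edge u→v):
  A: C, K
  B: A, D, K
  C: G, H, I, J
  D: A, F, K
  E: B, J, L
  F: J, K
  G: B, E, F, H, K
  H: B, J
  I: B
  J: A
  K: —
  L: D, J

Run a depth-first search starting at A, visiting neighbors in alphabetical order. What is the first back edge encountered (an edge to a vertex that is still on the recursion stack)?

B->A

DFS from A (visiting neighbors in alphabetical order); mark gray on enter, black on exit:
A gray
  C gray
    G gray
      B gray
        B→A: A is gray → back edge
First back edge: B → A.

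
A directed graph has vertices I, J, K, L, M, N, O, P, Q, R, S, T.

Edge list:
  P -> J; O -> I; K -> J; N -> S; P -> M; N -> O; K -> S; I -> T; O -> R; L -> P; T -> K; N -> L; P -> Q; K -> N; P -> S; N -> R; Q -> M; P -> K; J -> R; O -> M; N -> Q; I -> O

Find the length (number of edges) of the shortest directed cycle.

2

For each vertex v, BFS finds the shortest path from v back to v.
The shortest such closed walk is O → I → O, length 2.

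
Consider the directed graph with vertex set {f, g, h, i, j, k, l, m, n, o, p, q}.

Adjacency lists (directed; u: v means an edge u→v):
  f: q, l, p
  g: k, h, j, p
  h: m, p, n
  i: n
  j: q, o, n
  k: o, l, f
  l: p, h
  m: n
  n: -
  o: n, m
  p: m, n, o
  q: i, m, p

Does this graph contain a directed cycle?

DFS with white/gray/black marking, starting from m:
m gray
  n gray
  n black
m black
f gray
  q gray
    i gray
      i→n: n black — skip
    i black
    q→m: m black — skip
    p gray
      p→m: m black — skip
      p→n: n black — skip
      o gray
        o→n: n black — skip
        o→m: m black — skip
      o black
    p black
  q black
  l gray
    l→p: p black — skip
    h gray
      h→m: m black — skip
      h→p: p black — skip
      h→n: n black — skip
    h black
  l black
  f→p: p black — skip
f black
g gray
  k gray
    k→o: o black — skip
    k→l: l black — skip
    k→f: f black — skip
  k black
  g→h: h black — skip
  j gray
    j→q: q black — skip
    j→o: o black — skip
    j→n: n black — skip
  j black
  g→p: p black — skip
g black
Every edge goes to a white or black vertex — no back edge, so the graph is acyclic.

No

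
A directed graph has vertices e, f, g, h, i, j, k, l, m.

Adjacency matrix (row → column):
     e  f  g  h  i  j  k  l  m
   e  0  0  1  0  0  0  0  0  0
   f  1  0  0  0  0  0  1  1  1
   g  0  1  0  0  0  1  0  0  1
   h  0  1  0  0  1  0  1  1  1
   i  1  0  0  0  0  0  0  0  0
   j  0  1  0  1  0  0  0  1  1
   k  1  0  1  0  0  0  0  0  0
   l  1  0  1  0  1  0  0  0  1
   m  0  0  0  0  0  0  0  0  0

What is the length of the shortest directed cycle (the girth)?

3

For each vertex v, BFS finds the shortest path from v back to v.
The shortest such closed walk is j → l → g → j, length 3.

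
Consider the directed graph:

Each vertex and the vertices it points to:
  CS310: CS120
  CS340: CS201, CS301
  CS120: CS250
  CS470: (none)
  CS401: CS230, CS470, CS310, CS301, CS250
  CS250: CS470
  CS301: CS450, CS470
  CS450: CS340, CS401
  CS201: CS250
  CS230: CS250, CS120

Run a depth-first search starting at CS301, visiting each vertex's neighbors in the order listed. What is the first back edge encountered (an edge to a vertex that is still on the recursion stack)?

DFS from CS301 (visiting each vertex's neighbors in the order listed); mark gray on enter, black on exit:
CS301 gray
  CS450 gray
    CS340 gray
      CS201 gray
        CS250 gray
          CS470 gray
          CS470 black
        CS250 black
      CS201 black
      CS340→CS301: CS301 is gray → back edge
First back edge: CS340 → CS301.

CS340→CS301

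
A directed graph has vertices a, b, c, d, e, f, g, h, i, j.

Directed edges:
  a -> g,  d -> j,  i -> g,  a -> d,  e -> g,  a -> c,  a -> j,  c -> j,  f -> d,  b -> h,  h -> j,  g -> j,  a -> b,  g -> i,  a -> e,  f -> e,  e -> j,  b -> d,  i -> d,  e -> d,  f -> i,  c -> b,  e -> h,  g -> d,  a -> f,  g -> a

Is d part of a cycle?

No

d lies on a cycle iff there is a path from d back to itself.
Exploring from d, it never reaches itself; equivalently, its strongly connected component is a singleton.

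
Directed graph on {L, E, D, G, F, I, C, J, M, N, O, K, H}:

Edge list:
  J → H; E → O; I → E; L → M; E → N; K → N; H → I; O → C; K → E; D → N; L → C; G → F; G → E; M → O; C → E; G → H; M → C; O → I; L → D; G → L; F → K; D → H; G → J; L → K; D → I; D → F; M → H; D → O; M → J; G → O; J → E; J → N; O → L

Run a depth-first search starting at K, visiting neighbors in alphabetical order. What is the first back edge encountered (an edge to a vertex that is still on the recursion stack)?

DFS from K (visiting neighbors in alphabetical order); mark gray on enter, black on exit:
K gray
  E gray
    N gray
    N black
    O gray
      C gray
        C→E: E is gray → back edge
First back edge: C → E.

C→E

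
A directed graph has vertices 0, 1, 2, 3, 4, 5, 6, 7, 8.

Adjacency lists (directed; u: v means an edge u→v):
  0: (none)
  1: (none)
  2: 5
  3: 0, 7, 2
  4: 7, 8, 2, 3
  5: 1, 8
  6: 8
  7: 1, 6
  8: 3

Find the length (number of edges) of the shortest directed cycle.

For each vertex v, BFS finds the shortest path from v back to v.
The shortest such closed walk is 8 → 3 → 7 → 6 → 8, length 4.

4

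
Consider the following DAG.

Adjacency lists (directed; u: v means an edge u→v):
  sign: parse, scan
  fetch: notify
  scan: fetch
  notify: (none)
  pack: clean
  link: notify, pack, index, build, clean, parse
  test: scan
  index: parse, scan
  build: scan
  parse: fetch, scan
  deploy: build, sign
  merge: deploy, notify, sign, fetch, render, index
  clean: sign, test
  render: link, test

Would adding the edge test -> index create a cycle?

Adding test→index creates a cycle iff index can already reach test.
Explore from index: no path reaches test. The graph stays acyclic.

No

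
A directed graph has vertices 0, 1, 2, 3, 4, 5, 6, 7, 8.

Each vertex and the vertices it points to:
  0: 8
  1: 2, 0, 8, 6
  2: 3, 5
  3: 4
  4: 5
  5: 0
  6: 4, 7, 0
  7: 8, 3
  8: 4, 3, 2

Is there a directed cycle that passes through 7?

No

7 lies on a cycle iff there is a path from 7 back to itself.
Exploring from 7, it never reaches itself; equivalently, its strongly connected component is a singleton.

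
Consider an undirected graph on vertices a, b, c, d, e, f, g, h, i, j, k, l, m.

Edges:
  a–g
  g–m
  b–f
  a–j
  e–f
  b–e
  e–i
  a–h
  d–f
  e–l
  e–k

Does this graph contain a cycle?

Yes

DFS, tracking each vertex's parent; an edge to a visited non-parent vertex closes a cycle.
Start from e:
visit e (parent –)
  visit i (parent e)
    i–e: parent, skip
  visit f (parent e)
    visit b (parent f)
      b–e: e visited and ≠ parent → cycle
Cycle: e – f – b – e.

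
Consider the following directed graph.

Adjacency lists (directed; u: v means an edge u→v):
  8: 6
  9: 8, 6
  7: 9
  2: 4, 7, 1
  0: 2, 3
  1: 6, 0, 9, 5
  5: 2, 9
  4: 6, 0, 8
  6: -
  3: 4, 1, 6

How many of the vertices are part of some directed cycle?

6

A vertex is on a directed cycle iff it belongs to a strongly connected component of size ≥ 2 (or has a self-loop).
The vertices on cycles are {0, 1, 2, 3, 4, 5} — 6 in total.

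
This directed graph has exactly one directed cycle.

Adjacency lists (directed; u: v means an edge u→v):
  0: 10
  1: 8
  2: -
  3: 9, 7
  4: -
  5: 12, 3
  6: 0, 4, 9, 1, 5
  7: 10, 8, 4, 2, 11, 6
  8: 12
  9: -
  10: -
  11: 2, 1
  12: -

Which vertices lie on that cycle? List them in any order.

DFS with gray/black marking from 7:
7 gray
  10 gray
  10 black
  8 gray
    12 gray
    12 black
  8 black
  4 gray
  4 black
  2 gray
  2 black
  11 gray
    11→2: 2 black — skip
    1 gray
      1→8: 8 black — skip
    1 black
  11 black
  6 gray
    0 gray
      0→10: 10 black — skip
    0 black
    6→4: 4 black — skip
    9 gray
    9 black
    6→1: 1 black — skip
    5 gray
      5→12: 12 black — skip
      3 gray
        3→9: 9 black — skip
        3→7: 7 is gray → back edge
Back edge closes the cycle 7 → 6 → 5 → 3 → 7; its vertices are {3, 5, 6, 7}.

3, 5, 6, 7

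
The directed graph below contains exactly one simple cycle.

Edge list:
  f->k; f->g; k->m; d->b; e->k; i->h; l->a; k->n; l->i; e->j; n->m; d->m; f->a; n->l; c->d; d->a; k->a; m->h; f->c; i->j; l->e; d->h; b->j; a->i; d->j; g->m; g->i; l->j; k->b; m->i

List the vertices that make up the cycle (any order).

DFS with gray/black marking from k:
k gray
  a gray
    i gray
      j gray
      j black
      h gray
      h black
    i black
  a black
  n gray
    l gray
      l→j: j black — skip
      e gray
        e→k: k is gray → back edge
Back edge closes the cycle k → n → l → e → k; its vertices are {e, k, l, n}.

e, k, l, n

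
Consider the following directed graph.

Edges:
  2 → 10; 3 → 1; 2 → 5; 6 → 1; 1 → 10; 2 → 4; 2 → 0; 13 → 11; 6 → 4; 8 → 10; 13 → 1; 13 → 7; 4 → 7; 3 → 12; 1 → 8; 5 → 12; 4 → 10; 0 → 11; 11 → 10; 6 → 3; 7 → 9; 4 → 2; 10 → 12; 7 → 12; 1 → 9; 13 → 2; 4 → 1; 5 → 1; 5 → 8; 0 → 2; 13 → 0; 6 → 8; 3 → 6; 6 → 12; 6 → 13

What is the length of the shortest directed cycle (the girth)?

2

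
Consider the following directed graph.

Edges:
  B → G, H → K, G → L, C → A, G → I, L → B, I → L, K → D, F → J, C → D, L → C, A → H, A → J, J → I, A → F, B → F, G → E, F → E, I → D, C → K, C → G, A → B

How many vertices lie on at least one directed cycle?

8

A vertex is on a directed cycle iff it belongs to a strongly connected component of size ≥ 2 (or has a self-loop).
The vertices on cycles are {A, B, C, F, G, I, J, L} — 8 in total.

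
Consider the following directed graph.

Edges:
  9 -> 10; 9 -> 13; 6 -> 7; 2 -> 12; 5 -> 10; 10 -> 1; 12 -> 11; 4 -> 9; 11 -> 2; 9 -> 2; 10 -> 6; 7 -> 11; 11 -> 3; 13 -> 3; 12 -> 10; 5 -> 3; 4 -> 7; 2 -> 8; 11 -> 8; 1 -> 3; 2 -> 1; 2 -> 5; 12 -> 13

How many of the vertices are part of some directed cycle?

A vertex is on a directed cycle iff it belongs to a strongly connected component of size ≥ 2 (or has a self-loop).
The vertices on cycles are {2, 5, 6, 7, 10, 11, 12} — 7 in total.

7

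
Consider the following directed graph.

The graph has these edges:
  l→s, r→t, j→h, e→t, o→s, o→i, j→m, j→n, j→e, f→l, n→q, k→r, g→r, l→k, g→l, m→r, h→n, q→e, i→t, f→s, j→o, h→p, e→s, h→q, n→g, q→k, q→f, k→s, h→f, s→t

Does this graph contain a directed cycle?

DFS with white/gray/black marking, starting from o:
o gray
  i gray
    t gray
    t black
  i black
  s gray
    s→t: t black — skip
  s black
o black
e gray
  e→s: s black — skip
  e→t: t black — skip
e black
f gray
  l gray
    l→s: s black — skip
    k gray
      r gray
        r→t: t black — skip
      r black
      k→s: s black — skip
    k black
  l black
  f→s: s black — skip
f black
g gray
  g→l: l black — skip
  g→r: r black — skip
g black
h gray
  q gray
    q→k: k black — skip
    q→f: f black — skip
    q→e: e black — skip
  q black
  n gray
    n→g: g black — skip
    n→q: q black — skip
  n black
  h→f: f black — skip
  p gray
  p black
h black
j gray
  j→h: h black — skip
  m gray
    m→r: r black — skip
  m black
  j→e: e black — skip
  j→o: o black — skip
  j→n: n black — skip
j black
Every edge goes to a white or black vertex — no back edge, so the graph is acyclic.

No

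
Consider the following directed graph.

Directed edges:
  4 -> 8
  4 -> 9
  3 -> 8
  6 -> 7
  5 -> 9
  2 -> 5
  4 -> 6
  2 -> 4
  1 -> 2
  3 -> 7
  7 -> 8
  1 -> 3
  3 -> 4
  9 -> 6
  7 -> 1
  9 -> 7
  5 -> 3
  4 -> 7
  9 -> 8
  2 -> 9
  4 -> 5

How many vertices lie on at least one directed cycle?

8

A vertex is on a directed cycle iff it belongs to a strongly connected component of size ≥ 2 (or has a self-loop).
The vertices on cycles are {1, 2, 3, 4, 5, 6, 7, 9} — 8 in total.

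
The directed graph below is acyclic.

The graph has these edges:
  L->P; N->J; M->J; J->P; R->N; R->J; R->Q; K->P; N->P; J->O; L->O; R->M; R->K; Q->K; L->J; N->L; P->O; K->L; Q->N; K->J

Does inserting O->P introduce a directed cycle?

Adding O→P creates a cycle iff P can already reach O.
Path from P: P → O.
So P → … → O → P is a cycle.

Yes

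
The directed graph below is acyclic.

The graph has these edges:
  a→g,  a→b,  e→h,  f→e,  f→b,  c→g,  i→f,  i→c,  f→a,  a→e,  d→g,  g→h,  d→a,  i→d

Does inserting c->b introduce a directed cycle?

Adding c→b creates a cycle iff b can already reach c.
Explore from b: no path reaches c. The graph stays acyclic.

No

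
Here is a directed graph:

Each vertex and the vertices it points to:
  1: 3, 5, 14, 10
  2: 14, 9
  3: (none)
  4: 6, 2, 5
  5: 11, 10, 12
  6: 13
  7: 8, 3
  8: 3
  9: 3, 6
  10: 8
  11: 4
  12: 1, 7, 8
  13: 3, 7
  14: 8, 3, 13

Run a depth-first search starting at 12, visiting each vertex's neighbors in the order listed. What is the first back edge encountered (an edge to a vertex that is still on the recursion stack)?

DFS from 12 (visiting each vertex's neighbors in the order listed); mark gray on enter, black on exit:
12 gray
  1 gray
    3 gray
    3 black
    5 gray
      11 gray
        4 gray
          6 gray
            13 gray
              13→3: 3 black — skip
              7 gray
                8 gray
                  8→3: 3 black — skip
                8 black
                7→3: 3 black — skip
              7 black
            13 black
          6 black
          2 gray
            14 gray
              14→8: 8 black — skip
              14→3: 3 black — skip
              14→13: 13 black — skip
            14 black
            9 gray
              9→3: 3 black — skip
              9→6: 6 black — skip
            9 black
          2 black
          4→5: 5 is gray → back edge
First back edge: 4 → 5.

4->5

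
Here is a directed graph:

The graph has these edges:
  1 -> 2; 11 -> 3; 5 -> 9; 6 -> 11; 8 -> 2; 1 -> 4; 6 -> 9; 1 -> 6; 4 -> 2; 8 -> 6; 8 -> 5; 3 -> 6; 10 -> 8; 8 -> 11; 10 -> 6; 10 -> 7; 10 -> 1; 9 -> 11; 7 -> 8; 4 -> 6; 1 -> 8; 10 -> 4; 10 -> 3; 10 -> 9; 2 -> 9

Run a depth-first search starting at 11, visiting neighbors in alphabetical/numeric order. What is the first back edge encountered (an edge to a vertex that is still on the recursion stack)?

DFS from 11 (visiting neighbors in alphabetical/numeric order); mark gray on enter, black on exit:
11 gray
  3 gray
    6 gray
      9 gray
        9→11: 11 is gray → back edge
First back edge: 9 → 11.

9→11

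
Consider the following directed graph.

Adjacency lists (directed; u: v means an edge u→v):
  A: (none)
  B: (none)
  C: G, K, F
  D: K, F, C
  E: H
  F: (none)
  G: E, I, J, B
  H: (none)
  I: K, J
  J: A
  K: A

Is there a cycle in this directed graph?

DFS with white/gray/black marking, starting from I:
I gray
  K gray
    A gray
    A black
  K black
  J gray
    J→A: A black — skip
  J black
I black
B gray
B black
C gray
  G gray
    E gray
      H gray
      H black
    E black
    G→I: I black — skip
    G→J: J black — skip
    G→B: B black — skip
  G black
  C→K: K black — skip
  F gray
  F black
C black
D gray
  D→K: K black — skip
  D→F: F black — skip
  D→C: C black — skip
D black
Every edge goes to a white or black vertex — no back edge, so the graph is acyclic.

No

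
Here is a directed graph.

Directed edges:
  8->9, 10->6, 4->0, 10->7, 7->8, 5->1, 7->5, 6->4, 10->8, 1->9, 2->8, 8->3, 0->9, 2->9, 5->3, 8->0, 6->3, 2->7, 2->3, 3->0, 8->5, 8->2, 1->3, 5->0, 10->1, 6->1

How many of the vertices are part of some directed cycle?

A vertex is on a directed cycle iff it belongs to a strongly connected component of size ≥ 2 (or has a self-loop).
The vertices on cycles are {2, 7, 8} — 3 in total.

3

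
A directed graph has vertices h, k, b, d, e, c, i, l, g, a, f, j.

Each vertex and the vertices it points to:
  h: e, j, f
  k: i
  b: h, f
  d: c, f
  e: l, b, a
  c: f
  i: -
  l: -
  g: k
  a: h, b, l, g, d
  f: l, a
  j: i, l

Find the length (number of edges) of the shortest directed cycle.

For each vertex v, BFS finds the shortest path from v back to v.
The shortest such closed walk is e → b → h → e, length 3.

3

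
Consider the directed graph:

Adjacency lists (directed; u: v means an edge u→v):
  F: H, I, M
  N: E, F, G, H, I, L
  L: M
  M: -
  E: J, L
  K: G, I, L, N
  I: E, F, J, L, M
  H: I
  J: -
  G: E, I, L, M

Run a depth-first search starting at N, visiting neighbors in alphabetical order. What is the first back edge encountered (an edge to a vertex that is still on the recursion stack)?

I→F

DFS from N (visiting neighbors in alphabetical order); mark gray on enter, black on exit:
N gray
  E gray
    J gray
    J black
    L gray
      M gray
      M black
    L black
  E black
  F gray
    H gray
      I gray
        I→E: E black — skip
        I→F: F is gray → back edge
First back edge: I → F.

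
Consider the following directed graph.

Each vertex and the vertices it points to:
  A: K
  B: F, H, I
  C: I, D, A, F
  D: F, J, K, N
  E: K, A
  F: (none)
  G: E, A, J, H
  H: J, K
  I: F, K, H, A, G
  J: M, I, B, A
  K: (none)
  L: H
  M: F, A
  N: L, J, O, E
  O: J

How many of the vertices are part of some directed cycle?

A vertex is on a directed cycle iff it belongs to a strongly connected component of size ≥ 2 (or has a self-loop).
The vertices on cycles are {B, G, H, I, J} — 5 in total.

5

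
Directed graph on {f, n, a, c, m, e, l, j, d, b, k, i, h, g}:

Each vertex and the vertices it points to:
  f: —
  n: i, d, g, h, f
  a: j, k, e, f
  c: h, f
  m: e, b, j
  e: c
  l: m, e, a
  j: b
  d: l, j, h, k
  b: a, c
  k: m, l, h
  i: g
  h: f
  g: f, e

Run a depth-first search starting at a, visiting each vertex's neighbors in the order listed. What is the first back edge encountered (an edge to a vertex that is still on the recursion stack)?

b→a

DFS from a (visiting each vertex's neighbors in the order listed); mark gray on enter, black on exit:
a gray
  j gray
    b gray
      b→a: a is gray → back edge
First back edge: b → a.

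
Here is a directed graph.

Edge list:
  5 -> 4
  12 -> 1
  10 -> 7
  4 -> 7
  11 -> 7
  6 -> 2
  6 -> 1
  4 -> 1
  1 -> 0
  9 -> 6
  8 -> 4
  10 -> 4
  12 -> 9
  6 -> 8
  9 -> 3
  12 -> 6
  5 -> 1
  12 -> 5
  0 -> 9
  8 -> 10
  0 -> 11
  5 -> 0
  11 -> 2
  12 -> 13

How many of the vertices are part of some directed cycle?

7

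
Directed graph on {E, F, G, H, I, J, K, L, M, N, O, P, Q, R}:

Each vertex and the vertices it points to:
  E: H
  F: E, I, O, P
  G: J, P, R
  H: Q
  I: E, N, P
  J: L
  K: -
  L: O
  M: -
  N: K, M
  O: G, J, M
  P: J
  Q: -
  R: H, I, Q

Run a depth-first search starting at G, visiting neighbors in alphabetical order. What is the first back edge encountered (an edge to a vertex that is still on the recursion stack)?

DFS from G (visiting neighbors in alphabetical order); mark gray on enter, black on exit:
G gray
  J gray
    L gray
      O gray
        O→G: G is gray → back edge
First back edge: O → G.

O→G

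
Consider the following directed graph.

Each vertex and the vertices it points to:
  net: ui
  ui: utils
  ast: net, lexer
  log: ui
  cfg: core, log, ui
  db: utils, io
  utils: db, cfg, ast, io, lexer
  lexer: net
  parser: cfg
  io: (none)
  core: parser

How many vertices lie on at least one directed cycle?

10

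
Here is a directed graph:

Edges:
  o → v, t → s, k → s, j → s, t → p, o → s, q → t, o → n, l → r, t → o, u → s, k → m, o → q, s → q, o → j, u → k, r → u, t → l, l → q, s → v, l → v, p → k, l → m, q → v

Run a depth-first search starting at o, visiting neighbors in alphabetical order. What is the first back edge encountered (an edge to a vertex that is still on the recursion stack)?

l->q

DFS from o (visiting neighbors in alphabetical order); mark gray on enter, black on exit:
o gray
  j gray
    s gray
      q gray
        t gray
          l gray
            m gray
            m black
            l→q: q is gray → back edge
First back edge: l → q.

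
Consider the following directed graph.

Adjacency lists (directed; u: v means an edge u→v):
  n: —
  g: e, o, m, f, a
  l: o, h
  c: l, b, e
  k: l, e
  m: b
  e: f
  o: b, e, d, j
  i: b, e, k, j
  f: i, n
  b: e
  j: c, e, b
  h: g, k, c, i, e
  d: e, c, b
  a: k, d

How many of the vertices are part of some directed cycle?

14

A vertex is on a directed cycle iff it belongs to a strongly connected component of size ≥ 2 (or has a self-loop).
The vertices on cycles are {a, b, c, d, e, f, g, h, i, j, k, l, m, o} — 14 in total.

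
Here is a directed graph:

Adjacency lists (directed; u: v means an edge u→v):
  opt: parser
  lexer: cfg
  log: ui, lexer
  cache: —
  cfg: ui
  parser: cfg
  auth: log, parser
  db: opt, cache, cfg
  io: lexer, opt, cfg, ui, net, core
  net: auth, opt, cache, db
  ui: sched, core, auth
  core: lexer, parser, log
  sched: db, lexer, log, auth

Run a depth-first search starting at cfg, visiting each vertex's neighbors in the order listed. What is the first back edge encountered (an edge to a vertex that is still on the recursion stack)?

parser→cfg

DFS from cfg (visiting each vertex's neighbors in the order listed); mark gray on enter, black on exit:
cfg gray
  ui gray
    sched gray
      db gray
        opt gray
          parser gray
            parser→cfg: cfg is gray → back edge
First back edge: parser → cfg.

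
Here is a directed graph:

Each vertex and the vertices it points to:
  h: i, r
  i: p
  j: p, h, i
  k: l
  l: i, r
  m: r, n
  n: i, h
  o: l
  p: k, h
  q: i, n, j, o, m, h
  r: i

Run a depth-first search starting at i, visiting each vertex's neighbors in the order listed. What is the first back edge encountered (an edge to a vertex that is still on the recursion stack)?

l->i

DFS from i (visiting each vertex's neighbors in the order listed); mark gray on enter, black on exit:
i gray
  p gray
    k gray
      l gray
        l→i: i is gray → back edge
First back edge: l → i.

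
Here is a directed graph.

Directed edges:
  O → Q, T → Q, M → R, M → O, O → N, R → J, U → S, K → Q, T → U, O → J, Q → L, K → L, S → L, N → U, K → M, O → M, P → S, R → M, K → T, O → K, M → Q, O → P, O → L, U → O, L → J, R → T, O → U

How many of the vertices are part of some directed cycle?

A vertex is on a directed cycle iff it belongs to a strongly connected component of size ≥ 2 (or has a self-loop).
The vertices on cycles are {K, M, N, O, R, T, U} — 7 in total.

7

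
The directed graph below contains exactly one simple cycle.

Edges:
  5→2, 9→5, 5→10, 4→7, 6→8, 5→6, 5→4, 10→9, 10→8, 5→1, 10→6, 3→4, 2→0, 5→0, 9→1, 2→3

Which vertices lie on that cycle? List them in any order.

5, 9, 10

DFS with gray/black marking from 5:
5 gray
  1 gray
  1 black
  4 gray
    7 gray
    7 black
  4 black
  6 gray
    8 gray
    8 black
  6 black
  0 gray
  0 black
  2 gray
    3 gray
      3→4: 4 black — skip
    3 black
    2→0: 0 black — skip
  2 black
  10 gray
    10→8: 8 black — skip
    10→6: 6 black — skip
    9 gray
      9→1: 1 black — skip
      9→5: 5 is gray → back edge
Back edge closes the cycle 5 → 10 → 9 → 5; its vertices are {5, 9, 10}.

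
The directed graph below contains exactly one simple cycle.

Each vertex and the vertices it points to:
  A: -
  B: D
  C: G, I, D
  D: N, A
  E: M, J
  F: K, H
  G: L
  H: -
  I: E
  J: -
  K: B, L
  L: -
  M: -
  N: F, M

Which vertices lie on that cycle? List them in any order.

DFS with gray/black marking from D:
D gray
  N gray
    F gray
      K gray
        B gray
          B→D: D is gray → back edge
Back edge closes the cycle D → N → F → K → B → D; its vertices are {B, D, F, K, N}.

B, D, F, K, N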